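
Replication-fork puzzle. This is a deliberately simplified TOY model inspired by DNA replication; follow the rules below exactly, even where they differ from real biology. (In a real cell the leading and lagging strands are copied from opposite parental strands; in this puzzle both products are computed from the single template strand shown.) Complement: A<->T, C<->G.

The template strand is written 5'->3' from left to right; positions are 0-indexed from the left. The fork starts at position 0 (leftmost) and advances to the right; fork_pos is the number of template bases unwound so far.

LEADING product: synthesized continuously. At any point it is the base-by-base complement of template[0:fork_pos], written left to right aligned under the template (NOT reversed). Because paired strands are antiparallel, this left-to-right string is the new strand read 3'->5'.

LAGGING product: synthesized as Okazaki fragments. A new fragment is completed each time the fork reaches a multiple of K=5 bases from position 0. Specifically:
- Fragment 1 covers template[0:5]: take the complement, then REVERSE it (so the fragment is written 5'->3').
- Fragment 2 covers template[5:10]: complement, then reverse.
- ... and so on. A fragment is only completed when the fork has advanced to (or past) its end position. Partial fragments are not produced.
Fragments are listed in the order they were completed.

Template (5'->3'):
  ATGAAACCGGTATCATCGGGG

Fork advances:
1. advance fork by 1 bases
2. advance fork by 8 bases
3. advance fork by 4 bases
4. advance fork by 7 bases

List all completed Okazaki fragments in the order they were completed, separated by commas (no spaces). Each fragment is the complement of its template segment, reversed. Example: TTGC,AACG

Step 1: advance 1 -> fork_pos = 0 + 1 = 1. Next multiple of 5 is 5 (not reached); still 0 fragment(s).
Step 2: advance 8 -> fork_pos = 1 + 8 = 9. Reached multiple(s) of 5: 5 -> fragment 1 completed (1 total).
Step 3: advance 4 -> fork_pos = 9 + 4 = 13. Reached multiple(s) of 5: 10 -> fragment 2 completed (2 total).
Step 4: advance 7 -> fork_pos = 13 + 7 = 20. Reached multiple(s) of 5: 15, 20 -> fragments 3-4 completed (4 total).
Final fork_pos = 20, so 4 fragment(s) are complete. Build each: template segment -> complement -> reverse.
Fragment 1: template[0:5] = ATGAA -> complement TACTT -> reversed TTCAT
Fragment 2: template[5:10] = ACCGG -> complement TGGCC -> reversed CCGGT
Fragment 3: template[10:15] = TATCA -> complement ATAGT -> reversed TGATA
Fragment 4: template[15:20] = TCGGG -> complement AGCCC -> reversed CCCGA

Answer: TTCAT,CCGGT,TGATA,CCCGA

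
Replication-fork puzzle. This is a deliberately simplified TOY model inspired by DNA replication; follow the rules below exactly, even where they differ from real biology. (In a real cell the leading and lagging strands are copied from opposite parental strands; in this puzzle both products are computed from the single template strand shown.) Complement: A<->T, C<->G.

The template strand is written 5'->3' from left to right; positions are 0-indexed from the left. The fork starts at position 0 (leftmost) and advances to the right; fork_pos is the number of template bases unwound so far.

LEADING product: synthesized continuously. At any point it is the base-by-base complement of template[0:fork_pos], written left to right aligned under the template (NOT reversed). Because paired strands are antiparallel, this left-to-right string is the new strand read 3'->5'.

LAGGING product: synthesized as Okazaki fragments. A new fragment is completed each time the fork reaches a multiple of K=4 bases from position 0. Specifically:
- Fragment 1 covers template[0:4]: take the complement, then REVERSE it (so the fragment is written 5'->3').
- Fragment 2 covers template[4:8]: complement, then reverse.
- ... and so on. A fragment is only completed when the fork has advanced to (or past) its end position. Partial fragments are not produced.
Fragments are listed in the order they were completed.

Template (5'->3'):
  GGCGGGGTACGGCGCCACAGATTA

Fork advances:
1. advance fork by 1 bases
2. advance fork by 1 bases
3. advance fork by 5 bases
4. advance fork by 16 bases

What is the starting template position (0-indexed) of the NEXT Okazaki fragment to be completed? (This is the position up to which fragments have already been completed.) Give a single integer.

Answer: 20

Derivation:
Step 1: advance 1 -> fork_pos = 0 + 1 = 1. Next multiple of 4 is 4 (not reached); still 0 fragment(s).
Step 2: advance 1 -> fork_pos = 1 + 1 = 2. Next multiple of 4 is 4 (not reached); still 0 fragment(s).
Step 3: advance 5 -> fork_pos = 2 + 5 = 7. Reached multiple(s) of 4: 4 -> fragment 1 completed (1 total).
Step 4: advance 16 -> fork_pos = 7 + 16 = 23. Reached multiple(s) of 4: 8, 12, 16, 20 -> fragments 2-5 completed (5 total).
5 fragment(s) completed, covering template[0:20] (5 x 4 = 20). The next fragment, fragment 6, covers template[20:24], so it starts at position 20.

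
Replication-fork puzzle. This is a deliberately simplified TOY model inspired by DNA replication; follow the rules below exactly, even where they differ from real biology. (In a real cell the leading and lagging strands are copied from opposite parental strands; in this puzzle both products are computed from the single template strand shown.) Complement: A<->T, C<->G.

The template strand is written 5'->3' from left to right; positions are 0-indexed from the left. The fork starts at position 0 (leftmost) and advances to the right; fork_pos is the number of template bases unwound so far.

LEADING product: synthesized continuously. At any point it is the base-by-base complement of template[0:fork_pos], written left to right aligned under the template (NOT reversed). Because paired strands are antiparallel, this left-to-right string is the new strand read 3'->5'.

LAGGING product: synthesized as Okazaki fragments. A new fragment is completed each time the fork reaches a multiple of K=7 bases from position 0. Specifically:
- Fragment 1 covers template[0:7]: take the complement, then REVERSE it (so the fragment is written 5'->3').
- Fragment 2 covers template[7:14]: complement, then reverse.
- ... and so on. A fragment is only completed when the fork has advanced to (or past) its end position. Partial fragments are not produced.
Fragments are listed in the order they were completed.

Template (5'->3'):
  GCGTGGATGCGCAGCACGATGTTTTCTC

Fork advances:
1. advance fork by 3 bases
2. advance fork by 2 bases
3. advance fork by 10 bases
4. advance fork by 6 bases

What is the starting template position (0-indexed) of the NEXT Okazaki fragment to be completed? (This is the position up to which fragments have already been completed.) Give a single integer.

Answer: 21

Derivation:
Step 1: advance 3 -> fork_pos = 0 + 3 = 3. Next multiple of 7 is 7 (not reached); still 0 fragment(s).
Step 2: advance 2 -> fork_pos = 3 + 2 = 5. Next multiple of 7 is 7 (not reached); still 0 fragment(s).
Step 3: advance 10 -> fork_pos = 5 + 10 = 15. Reached multiple(s) of 7: 7, 14 -> fragments 1-2 completed (2 total).
Step 4: advance 6 -> fork_pos = 15 + 6 = 21. Reached multiple(s) of 7: 21 -> fragment 3 completed (3 total).
3 fragment(s) completed, covering template[0:21] (3 x 7 = 21). The next fragment, fragment 4, covers template[21:28], so it starts at position 21.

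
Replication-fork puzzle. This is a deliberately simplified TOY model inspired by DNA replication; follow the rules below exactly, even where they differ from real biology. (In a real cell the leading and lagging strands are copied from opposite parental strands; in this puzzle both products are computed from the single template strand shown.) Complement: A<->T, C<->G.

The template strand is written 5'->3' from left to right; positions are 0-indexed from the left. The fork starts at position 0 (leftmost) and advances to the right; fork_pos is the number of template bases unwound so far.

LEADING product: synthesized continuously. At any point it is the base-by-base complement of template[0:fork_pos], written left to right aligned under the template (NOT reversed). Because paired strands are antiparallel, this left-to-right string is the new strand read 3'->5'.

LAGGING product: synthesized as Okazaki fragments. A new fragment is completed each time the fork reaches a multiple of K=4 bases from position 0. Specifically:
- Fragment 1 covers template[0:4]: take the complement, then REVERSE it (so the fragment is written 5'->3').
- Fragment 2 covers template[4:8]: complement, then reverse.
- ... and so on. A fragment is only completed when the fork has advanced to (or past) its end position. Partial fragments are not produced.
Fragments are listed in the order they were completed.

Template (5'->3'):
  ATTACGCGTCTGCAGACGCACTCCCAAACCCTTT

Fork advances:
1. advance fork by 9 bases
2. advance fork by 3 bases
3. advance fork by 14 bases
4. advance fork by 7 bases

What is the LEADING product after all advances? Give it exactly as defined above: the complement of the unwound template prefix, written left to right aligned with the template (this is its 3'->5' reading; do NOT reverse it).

Step 1: advance 9 -> fork_pos = 0 + 9 = 9.
Step 2: advance 3 -> fork_pos = 9 + 3 = 12.
Step 3: advance 14 -> fork_pos = 12 + 14 = 26.
Step 4: advance 7 -> fork_pos = 26 + 7 = 33.
Unwound prefix: template[0:33] = ATTACGCGTCTGCAGACGCACTCCCAAACCCTT
Complement it base by base (A<->T, C<->G), keeping left-to-right order:
  [0:5] ATTAC -> TAATG
  [5:10] GCGTC -> CGCAG
  [10:15] TGCAG -> ACGTC
  [15:20] ACGCA -> TGCGT
  [20:25] CTCCC -> GAGGG
  [25:30] AAACC -> TTTGG
  [30:33] CTT -> GAA
Concatenate: TAATGCGCAGACGTCTGCGTGAGGGTTTGGGAA (length 33; written aligned with the template, i.e. 3'->5').

Answer: TAATGCGCAGACGTCTGCGTGAGGGTTTGGGAA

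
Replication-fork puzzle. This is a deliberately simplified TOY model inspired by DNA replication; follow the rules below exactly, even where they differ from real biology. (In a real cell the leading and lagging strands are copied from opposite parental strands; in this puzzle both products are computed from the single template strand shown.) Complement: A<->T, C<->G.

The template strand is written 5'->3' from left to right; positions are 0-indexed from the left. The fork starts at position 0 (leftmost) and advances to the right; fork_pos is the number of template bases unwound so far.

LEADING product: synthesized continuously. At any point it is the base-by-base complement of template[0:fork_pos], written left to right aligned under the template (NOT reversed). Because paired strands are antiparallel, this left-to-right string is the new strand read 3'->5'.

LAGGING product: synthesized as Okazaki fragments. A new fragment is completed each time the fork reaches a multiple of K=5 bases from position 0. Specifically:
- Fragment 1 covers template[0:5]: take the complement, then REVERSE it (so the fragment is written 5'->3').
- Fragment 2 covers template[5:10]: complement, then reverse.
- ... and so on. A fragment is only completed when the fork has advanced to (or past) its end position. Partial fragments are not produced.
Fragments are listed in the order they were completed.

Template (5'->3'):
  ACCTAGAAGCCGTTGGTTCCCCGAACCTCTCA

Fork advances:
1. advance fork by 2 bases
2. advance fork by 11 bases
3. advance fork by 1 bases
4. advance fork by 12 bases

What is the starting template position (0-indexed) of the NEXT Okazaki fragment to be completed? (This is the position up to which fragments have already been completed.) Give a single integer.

Step 1: advance 2 -> fork_pos = 0 + 2 = 2. Next multiple of 5 is 5 (not reached); still 0 fragment(s).
Step 2: advance 11 -> fork_pos = 2 + 11 = 13. Reached multiple(s) of 5: 5, 10 -> fragments 1-2 completed (2 total).
Step 3: advance 1 -> fork_pos = 13 + 1 = 14. Next multiple of 5 is 15 (not reached); still 2 fragment(s).
Step 4: advance 12 -> fork_pos = 14 + 12 = 26. Reached multiple(s) of 5: 15, 20, 25 -> fragments 3-5 completed (5 total).
5 fragment(s) completed, covering template[0:25] (5 x 5 = 25). The next fragment, fragment 6, covers template[25:30], so it starts at position 25.

Answer: 25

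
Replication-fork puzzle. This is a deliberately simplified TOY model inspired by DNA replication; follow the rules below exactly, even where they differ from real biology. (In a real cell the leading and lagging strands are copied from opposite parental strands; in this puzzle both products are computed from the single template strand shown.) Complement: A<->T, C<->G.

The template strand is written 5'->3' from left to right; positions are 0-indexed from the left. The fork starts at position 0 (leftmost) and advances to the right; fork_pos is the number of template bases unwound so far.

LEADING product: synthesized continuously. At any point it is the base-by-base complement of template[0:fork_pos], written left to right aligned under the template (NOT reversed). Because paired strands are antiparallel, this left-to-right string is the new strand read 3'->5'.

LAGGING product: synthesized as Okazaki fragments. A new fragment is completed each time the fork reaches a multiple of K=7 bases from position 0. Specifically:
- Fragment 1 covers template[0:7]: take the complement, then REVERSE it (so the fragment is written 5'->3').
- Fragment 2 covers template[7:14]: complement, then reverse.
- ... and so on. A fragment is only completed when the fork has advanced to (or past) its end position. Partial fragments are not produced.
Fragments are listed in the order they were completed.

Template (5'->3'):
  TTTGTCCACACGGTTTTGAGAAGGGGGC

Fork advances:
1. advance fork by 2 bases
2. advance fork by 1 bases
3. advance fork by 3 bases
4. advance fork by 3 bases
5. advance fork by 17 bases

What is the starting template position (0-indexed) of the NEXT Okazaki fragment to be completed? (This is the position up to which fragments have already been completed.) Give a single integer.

Answer: 21

Derivation:
Step 1: advance 2 -> fork_pos = 0 + 2 = 2. Next multiple of 7 is 7 (not reached); still 0 fragment(s).
Step 2: advance 1 -> fork_pos = 2 + 1 = 3. Next multiple of 7 is 7 (not reached); still 0 fragment(s).
Step 3: advance 3 -> fork_pos = 3 + 3 = 6. Next multiple of 7 is 7 (not reached); still 0 fragment(s).
Step 4: advance 3 -> fork_pos = 6 + 3 = 9. Reached multiple(s) of 7: 7 -> fragment 1 completed (1 total).
Step 5: advance 17 -> fork_pos = 9 + 17 = 26. Reached multiple(s) of 7: 14, 21 -> fragments 2-3 completed (3 total).
3 fragment(s) completed, covering template[0:21] (3 x 7 = 21). The next fragment, fragment 4, covers template[21:28], so it starts at position 21.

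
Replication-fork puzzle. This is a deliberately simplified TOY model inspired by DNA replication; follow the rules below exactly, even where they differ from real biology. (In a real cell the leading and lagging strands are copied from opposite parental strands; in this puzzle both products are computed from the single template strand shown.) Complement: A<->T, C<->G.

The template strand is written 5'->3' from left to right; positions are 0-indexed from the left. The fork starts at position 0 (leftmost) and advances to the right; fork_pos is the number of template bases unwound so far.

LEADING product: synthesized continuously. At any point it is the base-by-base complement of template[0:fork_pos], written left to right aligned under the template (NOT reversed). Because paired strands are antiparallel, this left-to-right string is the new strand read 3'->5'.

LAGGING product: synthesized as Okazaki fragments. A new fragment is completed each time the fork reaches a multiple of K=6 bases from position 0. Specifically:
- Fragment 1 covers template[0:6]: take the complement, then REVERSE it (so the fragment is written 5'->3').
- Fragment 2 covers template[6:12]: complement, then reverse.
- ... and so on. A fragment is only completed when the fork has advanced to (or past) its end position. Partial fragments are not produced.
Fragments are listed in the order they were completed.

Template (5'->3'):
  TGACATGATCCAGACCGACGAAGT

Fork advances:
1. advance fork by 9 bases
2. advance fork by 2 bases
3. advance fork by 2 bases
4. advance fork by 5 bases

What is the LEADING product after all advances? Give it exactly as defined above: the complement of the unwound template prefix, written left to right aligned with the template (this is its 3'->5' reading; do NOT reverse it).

Step 1: advance 9 -> fork_pos = 0 + 9 = 9.
Step 2: advance 2 -> fork_pos = 9 + 2 = 11.
Step 3: advance 2 -> fork_pos = 11 + 2 = 13.
Step 4: advance 5 -> fork_pos = 13 + 5 = 18.
Unwound prefix: template[0:18] = TGACATGATCCAGACCGA
Complement it base by base (A<->T, C<->G), keeping left-to-right order:
  [0:5] TGACA -> ACTGT
  [5:10] TGATC -> ACTAG
  [10:15] CAGAC -> GTCTG
  [15:18] CGA -> GCT
Concatenate: ACTGTACTAGGTCTGGCT (length 18; written aligned with the template, i.e. 3'->5').

Answer: ACTGTACTAGGTCTGGCT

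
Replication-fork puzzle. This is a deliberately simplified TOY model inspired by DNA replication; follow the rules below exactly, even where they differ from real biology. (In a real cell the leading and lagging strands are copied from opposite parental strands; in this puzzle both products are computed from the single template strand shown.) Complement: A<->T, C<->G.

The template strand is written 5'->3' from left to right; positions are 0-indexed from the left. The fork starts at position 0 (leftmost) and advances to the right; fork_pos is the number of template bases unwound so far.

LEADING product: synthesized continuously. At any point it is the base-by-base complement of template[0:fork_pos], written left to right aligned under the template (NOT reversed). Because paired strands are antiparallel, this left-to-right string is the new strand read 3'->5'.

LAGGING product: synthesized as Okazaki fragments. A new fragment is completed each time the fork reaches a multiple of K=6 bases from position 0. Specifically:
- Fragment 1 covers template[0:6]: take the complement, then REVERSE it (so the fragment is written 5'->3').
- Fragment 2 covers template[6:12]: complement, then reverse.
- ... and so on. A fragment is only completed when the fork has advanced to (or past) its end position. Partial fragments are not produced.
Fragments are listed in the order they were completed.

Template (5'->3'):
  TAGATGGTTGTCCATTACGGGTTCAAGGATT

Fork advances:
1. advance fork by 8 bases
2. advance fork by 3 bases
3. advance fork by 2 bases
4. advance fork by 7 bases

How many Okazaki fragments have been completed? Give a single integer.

Answer: 3

Derivation:
Step 1: advance 8 -> fork_pos = 0 + 8 = 8. Reached multiple(s) of 6: 6 -> fragment 1 completed (1 total).
Step 2: advance 3 -> fork_pos = 8 + 3 = 11. Next multiple of 6 is 12 (not reached); still 1 fragment(s).
Step 3: advance 2 -> fork_pos = 11 + 2 = 13. Reached multiple(s) of 6: 12 -> fragment 2 completed (2 total).
Step 4: advance 7 -> fork_pos = 13 + 7 = 20. Reached multiple(s) of 6: 18 -> fragment 3 completed (3 total).
Check: final fork_pos = 20; the multiples of 6 that are <= 20 are 6..18 -> 20 // 6 = 3 completed fragment(s).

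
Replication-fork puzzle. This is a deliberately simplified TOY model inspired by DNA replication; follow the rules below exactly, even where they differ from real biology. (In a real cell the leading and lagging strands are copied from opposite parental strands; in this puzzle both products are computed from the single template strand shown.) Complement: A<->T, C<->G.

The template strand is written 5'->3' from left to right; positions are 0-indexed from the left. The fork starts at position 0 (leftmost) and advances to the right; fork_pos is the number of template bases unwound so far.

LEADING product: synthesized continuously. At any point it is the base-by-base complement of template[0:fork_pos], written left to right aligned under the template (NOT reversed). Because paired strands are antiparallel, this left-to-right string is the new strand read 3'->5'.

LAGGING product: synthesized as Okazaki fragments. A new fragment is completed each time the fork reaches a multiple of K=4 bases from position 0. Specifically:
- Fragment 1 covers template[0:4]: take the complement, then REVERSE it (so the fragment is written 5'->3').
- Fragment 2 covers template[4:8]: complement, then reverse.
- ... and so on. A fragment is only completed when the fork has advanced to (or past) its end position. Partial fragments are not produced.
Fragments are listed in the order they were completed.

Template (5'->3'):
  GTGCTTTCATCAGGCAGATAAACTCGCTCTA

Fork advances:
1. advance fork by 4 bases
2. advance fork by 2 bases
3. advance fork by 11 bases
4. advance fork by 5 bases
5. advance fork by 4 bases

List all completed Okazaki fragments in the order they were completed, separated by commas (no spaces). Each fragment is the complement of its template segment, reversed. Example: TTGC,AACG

Step 1: advance 4 -> fork_pos = 0 + 4 = 4. Reached multiple(s) of 4: 4 -> fragment 1 completed (1 total).
Step 2: advance 2 -> fork_pos = 4 + 2 = 6. Next multiple of 4 is 8 (not reached); still 1 fragment(s).
Step 3: advance 11 -> fork_pos = 6 + 11 = 17. Reached multiple(s) of 4: 8, 12, 16 -> fragments 2-4 completed (4 total).
Step 4: advance 5 -> fork_pos = 17 + 5 = 22. Reached multiple(s) of 4: 20 -> fragment 5 completed (5 total).
Step 5: advance 4 -> fork_pos = 22 + 4 = 26. Reached multiple(s) of 4: 24 -> fragment 6 completed (6 total).
Final fork_pos = 26, so 6 fragment(s) are complete. Build each: template segment -> complement -> reverse.
Fragment 1: template[0:4] = GTGC -> complement CACG -> reversed GCAC
Fragment 2: template[4:8] = TTTC -> complement AAAG -> reversed GAAA
Fragment 3: template[8:12] = ATCA -> complement TAGT -> reversed TGAT
Fragment 4: template[12:16] = GGCA -> complement CCGT -> reversed TGCC
Fragment 5: template[16:20] = GATA -> complement CTAT -> reversed TATC
Fragment 6: template[20:24] = AACT -> complement TTGA -> reversed AGTT

Answer: GCAC,GAAA,TGAT,TGCC,TATC,AGTT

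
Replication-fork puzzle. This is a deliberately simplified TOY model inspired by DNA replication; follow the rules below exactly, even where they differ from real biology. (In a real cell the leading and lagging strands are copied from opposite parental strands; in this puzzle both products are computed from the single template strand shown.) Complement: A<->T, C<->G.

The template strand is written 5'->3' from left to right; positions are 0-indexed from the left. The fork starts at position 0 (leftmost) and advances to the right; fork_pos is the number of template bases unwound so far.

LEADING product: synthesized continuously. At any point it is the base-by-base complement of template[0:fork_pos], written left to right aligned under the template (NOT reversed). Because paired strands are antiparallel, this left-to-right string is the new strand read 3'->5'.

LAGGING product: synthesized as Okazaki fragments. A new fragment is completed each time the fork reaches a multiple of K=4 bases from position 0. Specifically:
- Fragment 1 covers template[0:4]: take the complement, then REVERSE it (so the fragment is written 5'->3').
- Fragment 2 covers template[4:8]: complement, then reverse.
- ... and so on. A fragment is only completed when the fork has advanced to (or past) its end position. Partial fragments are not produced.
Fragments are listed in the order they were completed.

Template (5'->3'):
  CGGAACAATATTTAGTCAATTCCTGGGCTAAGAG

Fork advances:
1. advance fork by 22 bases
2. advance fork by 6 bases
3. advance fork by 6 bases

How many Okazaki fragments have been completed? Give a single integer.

Step 1: advance 22 -> fork_pos = 0 + 22 = 22. Reached multiple(s) of 4: 4, 8, 12, 16, 20 -> fragments 1-5 completed (5 total).
Step 2: advance 6 -> fork_pos = 22 + 6 = 28. Reached multiple(s) of 4: 24, 28 -> fragments 6-7 completed (7 total).
Step 3: advance 6 -> fork_pos = 28 + 6 = 34. Reached multiple(s) of 4: 32 -> fragment 8 completed (8 total).
Check: final fork_pos = 34; the multiples of 4 that are <= 34 are 4..32 -> 34 // 4 = 8 completed fragment(s).

Answer: 8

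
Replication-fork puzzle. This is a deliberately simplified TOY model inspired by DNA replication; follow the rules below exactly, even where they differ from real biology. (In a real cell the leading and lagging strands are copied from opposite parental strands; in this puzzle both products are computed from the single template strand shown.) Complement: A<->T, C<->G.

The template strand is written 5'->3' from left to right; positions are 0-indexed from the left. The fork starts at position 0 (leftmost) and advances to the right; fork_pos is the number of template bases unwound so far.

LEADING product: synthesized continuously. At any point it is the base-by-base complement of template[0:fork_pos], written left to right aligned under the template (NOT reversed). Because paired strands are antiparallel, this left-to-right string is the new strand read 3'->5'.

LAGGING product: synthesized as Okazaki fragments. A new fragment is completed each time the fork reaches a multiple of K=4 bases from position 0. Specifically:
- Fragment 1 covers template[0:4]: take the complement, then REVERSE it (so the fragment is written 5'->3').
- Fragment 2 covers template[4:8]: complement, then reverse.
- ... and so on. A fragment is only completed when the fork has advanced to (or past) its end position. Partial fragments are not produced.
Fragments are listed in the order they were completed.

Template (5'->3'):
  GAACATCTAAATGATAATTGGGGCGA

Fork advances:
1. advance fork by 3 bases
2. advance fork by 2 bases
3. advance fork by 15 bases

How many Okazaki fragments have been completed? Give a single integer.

Step 1: advance 3 -> fork_pos = 0 + 3 = 3. Next multiple of 4 is 4 (not reached); still 0 fragment(s).
Step 2: advance 2 -> fork_pos = 3 + 2 = 5. Reached multiple(s) of 4: 4 -> fragment 1 completed (1 total).
Step 3: advance 15 -> fork_pos = 5 + 15 = 20. Reached multiple(s) of 4: 8, 12, 16, 20 -> fragments 2-5 completed (5 total).
Check: final fork_pos = 20; the multiples of 4 that are <= 20 are 4..20 -> 20 // 4 = 5 completed fragment(s).

Answer: 5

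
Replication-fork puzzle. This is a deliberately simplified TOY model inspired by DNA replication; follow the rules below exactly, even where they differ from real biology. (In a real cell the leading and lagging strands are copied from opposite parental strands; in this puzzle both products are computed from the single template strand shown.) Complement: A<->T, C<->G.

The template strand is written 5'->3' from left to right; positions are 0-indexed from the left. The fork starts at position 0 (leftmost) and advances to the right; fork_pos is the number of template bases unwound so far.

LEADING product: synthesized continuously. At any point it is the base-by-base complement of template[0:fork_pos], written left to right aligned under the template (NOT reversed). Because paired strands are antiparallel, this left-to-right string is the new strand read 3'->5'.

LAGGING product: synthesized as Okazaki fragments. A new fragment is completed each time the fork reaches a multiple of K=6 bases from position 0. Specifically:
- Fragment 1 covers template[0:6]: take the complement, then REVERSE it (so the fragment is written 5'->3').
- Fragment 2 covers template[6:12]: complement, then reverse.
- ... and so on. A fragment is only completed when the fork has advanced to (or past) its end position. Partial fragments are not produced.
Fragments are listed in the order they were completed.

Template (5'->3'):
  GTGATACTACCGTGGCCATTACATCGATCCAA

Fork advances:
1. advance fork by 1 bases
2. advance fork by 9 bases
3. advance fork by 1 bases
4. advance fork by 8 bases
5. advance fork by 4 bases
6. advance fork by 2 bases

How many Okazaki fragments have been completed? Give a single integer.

Answer: 4

Derivation:
Step 1: advance 1 -> fork_pos = 0 + 1 = 1. Next multiple of 6 is 6 (not reached); still 0 fragment(s).
Step 2: advance 9 -> fork_pos = 1 + 9 = 10. Reached multiple(s) of 6: 6 -> fragment 1 completed (1 total).
Step 3: advance 1 -> fork_pos = 10 + 1 = 11. Next multiple of 6 is 12 (not reached); still 1 fragment(s).
Step 4: advance 8 -> fork_pos = 11 + 8 = 19. Reached multiple(s) of 6: 12, 18 -> fragments 2-3 completed (3 total).
Step 5: advance 4 -> fork_pos = 19 + 4 = 23. Next multiple of 6 is 24 (not reached); still 3 fragment(s).
Step 6: advance 2 -> fork_pos = 23 + 2 = 25. Reached multiple(s) of 6: 24 -> fragment 4 completed (4 total).
Check: final fork_pos = 25; the multiples of 6 that are <= 25 are 6..24 -> 25 // 6 = 4 completed fragment(s).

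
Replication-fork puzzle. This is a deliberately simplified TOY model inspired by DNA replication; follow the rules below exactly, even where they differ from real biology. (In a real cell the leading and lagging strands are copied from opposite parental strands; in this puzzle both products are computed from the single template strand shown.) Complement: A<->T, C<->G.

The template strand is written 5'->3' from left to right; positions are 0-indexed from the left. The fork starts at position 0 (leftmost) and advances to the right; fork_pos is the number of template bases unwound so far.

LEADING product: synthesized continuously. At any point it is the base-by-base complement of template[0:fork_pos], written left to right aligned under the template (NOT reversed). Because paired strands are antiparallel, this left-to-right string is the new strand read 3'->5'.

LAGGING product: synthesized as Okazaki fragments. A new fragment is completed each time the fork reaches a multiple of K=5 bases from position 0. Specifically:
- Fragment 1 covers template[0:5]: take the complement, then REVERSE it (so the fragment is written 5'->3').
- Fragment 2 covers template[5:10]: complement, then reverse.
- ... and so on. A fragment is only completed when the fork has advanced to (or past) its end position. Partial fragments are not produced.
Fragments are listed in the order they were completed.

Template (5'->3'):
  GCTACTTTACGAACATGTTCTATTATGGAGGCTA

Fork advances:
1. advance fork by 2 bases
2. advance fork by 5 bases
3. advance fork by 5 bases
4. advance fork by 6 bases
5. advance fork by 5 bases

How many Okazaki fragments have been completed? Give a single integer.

Answer: 4

Derivation:
Step 1: advance 2 -> fork_pos = 0 + 2 = 2. Next multiple of 5 is 5 (not reached); still 0 fragment(s).
Step 2: advance 5 -> fork_pos = 2 + 5 = 7. Reached multiple(s) of 5: 5 -> fragment 1 completed (1 total).
Step 3: advance 5 -> fork_pos = 7 + 5 = 12. Reached multiple(s) of 5: 10 -> fragment 2 completed (2 total).
Step 4: advance 6 -> fork_pos = 12 + 6 = 18. Reached multiple(s) of 5: 15 -> fragment 3 completed (3 total).
Step 5: advance 5 -> fork_pos = 18 + 5 = 23. Reached multiple(s) of 5: 20 -> fragment 4 completed (4 total).
Check: final fork_pos = 23; the multiples of 5 that are <= 23 are 5..20 -> 23 // 5 = 4 completed fragment(s).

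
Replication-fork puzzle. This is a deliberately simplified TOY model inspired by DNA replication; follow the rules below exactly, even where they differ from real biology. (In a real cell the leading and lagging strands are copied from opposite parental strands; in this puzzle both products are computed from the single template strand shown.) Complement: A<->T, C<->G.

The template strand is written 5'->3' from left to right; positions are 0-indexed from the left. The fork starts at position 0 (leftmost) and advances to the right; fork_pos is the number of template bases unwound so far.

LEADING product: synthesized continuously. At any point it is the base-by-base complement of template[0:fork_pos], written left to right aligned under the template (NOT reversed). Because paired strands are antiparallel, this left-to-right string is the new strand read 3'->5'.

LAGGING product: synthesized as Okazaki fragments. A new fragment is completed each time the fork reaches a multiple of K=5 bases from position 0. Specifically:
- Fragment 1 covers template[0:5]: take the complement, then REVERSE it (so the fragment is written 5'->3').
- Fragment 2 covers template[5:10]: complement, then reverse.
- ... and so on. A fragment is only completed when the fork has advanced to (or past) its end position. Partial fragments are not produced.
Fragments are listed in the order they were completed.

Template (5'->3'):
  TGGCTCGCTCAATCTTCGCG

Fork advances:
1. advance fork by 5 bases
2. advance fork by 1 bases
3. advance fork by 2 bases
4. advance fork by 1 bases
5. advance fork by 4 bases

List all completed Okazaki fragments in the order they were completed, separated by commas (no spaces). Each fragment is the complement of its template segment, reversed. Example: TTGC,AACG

Answer: AGCCA,GAGCG

Derivation:
Step 1: advance 5 -> fork_pos = 0 + 5 = 5. Reached multiple(s) of 5: 5 -> fragment 1 completed (1 total).
Step 2: advance 1 -> fork_pos = 5 + 1 = 6. Next multiple of 5 is 10 (not reached); still 1 fragment(s).
Step 3: advance 2 -> fork_pos = 6 + 2 = 8. Next multiple of 5 is 10 (not reached); still 1 fragment(s).
Step 4: advance 1 -> fork_pos = 8 + 1 = 9. Next multiple of 5 is 10 (not reached); still 1 fragment(s).
Step 5: advance 4 -> fork_pos = 9 + 4 = 13. Reached multiple(s) of 5: 10 -> fragment 2 completed (2 total).
Final fork_pos = 13, so 2 fragment(s) are complete. Build each: template segment -> complement -> reverse.
Fragment 1: template[0:5] = TGGCT -> complement ACCGA -> reversed AGCCA
Fragment 2: template[5:10] = CGCTC -> complement GCGAG -> reversed GAGCG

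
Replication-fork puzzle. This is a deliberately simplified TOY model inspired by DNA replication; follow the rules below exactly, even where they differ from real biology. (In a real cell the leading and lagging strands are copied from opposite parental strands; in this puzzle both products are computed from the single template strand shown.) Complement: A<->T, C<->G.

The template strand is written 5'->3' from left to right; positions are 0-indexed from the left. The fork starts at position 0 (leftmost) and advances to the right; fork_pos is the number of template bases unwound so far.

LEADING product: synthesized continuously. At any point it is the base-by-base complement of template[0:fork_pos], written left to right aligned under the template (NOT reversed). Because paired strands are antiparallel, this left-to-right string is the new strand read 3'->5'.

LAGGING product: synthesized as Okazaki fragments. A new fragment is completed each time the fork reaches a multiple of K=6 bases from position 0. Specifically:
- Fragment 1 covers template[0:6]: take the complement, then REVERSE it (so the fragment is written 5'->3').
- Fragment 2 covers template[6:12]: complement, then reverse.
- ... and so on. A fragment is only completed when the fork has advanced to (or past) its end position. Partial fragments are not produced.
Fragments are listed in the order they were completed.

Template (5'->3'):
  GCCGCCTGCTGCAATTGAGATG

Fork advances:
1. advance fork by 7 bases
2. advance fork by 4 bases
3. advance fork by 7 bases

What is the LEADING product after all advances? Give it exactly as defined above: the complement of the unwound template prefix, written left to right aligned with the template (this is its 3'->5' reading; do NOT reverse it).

Step 1: advance 7 -> fork_pos = 0 + 7 = 7.
Step 2: advance 4 -> fork_pos = 7 + 4 = 11.
Step 3: advance 7 -> fork_pos = 11 + 7 = 18.
Unwound prefix: template[0:18] = GCCGCCTGCTGCAATTGA
Complement it base by base (A<->T, C<->G), keeping left-to-right order:
  [0:5] GCCGC -> CGGCG
  [5:10] CTGCT -> GACGA
  [10:15] GCAAT -> CGTTA
  [15:18] TGA -> ACT
Concatenate: CGGCGGACGACGTTAACT (length 18; written aligned with the template, i.e. 3'->5').

Answer: CGGCGGACGACGTTAACT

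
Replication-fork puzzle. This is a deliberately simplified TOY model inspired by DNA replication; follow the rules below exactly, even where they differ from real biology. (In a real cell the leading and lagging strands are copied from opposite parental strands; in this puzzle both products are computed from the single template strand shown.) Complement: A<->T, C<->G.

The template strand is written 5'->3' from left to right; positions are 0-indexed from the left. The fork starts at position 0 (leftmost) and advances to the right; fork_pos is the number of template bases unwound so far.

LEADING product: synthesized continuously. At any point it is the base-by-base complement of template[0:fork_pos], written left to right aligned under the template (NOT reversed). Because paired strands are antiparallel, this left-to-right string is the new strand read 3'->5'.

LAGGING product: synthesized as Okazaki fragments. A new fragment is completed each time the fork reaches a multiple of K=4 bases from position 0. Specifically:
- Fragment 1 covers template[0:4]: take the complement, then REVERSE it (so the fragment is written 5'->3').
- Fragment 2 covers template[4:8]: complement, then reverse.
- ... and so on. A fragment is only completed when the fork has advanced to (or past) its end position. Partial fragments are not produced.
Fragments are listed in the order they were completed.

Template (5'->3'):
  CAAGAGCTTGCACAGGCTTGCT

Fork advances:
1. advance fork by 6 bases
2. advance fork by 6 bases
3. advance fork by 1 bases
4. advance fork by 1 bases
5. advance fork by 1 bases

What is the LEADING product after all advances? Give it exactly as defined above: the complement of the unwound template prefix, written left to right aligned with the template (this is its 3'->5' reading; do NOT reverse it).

Answer: GTTCTCGAACGTGTC

Derivation:
Step 1: advance 6 -> fork_pos = 0 + 6 = 6.
Step 2: advance 6 -> fork_pos = 6 + 6 = 12.
Step 3: advance 1 -> fork_pos = 12 + 1 = 13.
Step 4: advance 1 -> fork_pos = 13 + 1 = 14.
Step 5: advance 1 -> fork_pos = 14 + 1 = 15.
Unwound prefix: template[0:15] = CAAGAGCTTGCACAG
Complement it base by base (A<->T, C<->G), keeping left-to-right order:
  [0:5] CAAGA -> GTTCT
  [5:10] GCTTG -> CGAAC
  [10:15] CACAG -> GTGTC
Concatenate: GTTCTCGAACGTGTC (length 15; written aligned with the template, i.e. 3'->5').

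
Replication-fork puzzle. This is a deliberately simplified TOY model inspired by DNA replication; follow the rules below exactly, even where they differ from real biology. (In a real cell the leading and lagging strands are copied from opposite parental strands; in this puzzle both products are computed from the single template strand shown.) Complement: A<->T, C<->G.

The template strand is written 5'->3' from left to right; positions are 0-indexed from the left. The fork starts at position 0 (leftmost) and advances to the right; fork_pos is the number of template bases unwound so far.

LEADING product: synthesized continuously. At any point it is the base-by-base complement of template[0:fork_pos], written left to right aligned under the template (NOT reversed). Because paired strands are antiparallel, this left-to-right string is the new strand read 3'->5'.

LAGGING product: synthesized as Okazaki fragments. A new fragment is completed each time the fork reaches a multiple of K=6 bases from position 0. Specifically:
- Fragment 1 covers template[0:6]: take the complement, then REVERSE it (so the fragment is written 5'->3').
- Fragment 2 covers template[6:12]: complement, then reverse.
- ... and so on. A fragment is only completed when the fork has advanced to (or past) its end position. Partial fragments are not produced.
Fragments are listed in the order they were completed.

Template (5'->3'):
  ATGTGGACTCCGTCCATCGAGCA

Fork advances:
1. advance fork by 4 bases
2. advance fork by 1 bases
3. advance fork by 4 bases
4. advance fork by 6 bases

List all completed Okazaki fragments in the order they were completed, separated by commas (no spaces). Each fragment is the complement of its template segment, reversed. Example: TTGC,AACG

Step 1: advance 4 -> fork_pos = 0 + 4 = 4. Next multiple of 6 is 6 (not reached); still 0 fragment(s).
Step 2: advance 1 -> fork_pos = 4 + 1 = 5. Next multiple of 6 is 6 (not reached); still 0 fragment(s).
Step 3: advance 4 -> fork_pos = 5 + 4 = 9. Reached multiple(s) of 6: 6 -> fragment 1 completed (1 total).
Step 4: advance 6 -> fork_pos = 9 + 6 = 15. Reached multiple(s) of 6: 12 -> fragment 2 completed (2 total).
Final fork_pos = 15, so 2 fragment(s) are complete. Build each: template segment -> complement -> reverse.
Fragment 1: template[0:6] = ATGTGG -> complement TACACC -> reversed CCACAT
Fragment 2: template[6:12] = ACTCCG -> complement TGAGGC -> reversed CGGAGT

Answer: CCACAT,CGGAGT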